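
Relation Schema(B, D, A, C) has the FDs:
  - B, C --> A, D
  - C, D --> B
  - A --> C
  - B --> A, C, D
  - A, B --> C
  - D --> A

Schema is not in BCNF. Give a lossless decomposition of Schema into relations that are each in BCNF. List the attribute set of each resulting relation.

{A, B, D}; {A, C}

Candidate keys of the original relation: {B}, {D}.
Within {A, B, C, D}: {A}⁺ ∩ {A, B, C, D} = {A, C}, not the whole set, so A --> C violates BCNF; decompose into {A, C} and {A, B, D}.
{A, C} has no BCNF violation.
{A, B, D} has no BCNF violation.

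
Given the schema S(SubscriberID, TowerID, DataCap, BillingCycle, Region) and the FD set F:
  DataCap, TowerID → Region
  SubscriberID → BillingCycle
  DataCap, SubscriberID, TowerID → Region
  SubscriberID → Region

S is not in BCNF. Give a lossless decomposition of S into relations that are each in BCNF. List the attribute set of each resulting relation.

Candidate key of the original relation: {DataCap, SubscriberID, TowerID}.
Within {BillingCycle, DataCap, Region, SubscriberID, TowerID}: {DataCap, TowerID}⁺ ∩ {BillingCycle, DataCap, Region, SubscriberID, TowerID} = {DataCap, Region, TowerID}, not the whole set, so DataCap, TowerID → Region violates BCNF; decompose into {DataCap, Region, TowerID} and {BillingCycle, DataCap, SubscriberID, TowerID}.
{DataCap, Region, TowerID} has no BCNF violation.
Within {BillingCycle, DataCap, SubscriberID, TowerID}: {SubscriberID}⁺ ∩ {BillingCycle, DataCap, SubscriberID, TowerID} = {BillingCycle, SubscriberID}, not the whole set, so SubscriberID → BillingCycle violates BCNF; decompose into {BillingCycle, SubscriberID} and {DataCap, SubscriberID, TowerID}.
{BillingCycle, SubscriberID} has no BCNF violation.
{DataCap, SubscriberID, TowerID} has no BCNF violation.

{BillingCycle, SubscriberID}; {DataCap, Region, TowerID}; {DataCap, SubscriberID, TowerID}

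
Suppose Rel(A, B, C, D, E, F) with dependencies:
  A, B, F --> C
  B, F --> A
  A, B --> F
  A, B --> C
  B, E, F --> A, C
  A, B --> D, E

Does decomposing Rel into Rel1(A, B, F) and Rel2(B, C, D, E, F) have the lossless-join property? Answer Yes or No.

Rel1 ∩ Rel2 = {B, F}; its closure under F is {A, B, C, D, E, F}.
This includes all of Rel1, so the common attributes are a superkey of Rel1 — the join is lossless.

Yes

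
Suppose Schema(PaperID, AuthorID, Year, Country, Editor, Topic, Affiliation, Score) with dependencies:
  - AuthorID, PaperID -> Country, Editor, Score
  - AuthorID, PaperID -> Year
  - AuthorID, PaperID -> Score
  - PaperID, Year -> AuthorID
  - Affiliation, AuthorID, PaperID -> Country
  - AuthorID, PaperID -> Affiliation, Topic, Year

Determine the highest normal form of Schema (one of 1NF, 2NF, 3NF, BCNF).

Candidate keys: {AuthorID, PaperID}, {PaperID, Year}. Prime attributes: {AuthorID, PaperID, Year}.
The left-hand side of every FD is a superkey, so BCNF is satisfied.

BCNF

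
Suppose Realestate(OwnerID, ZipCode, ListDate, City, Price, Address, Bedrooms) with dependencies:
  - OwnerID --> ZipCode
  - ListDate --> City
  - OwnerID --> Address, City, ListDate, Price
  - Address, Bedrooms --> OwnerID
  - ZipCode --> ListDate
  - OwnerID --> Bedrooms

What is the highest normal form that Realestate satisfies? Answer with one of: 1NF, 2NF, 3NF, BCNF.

Candidate keys: {Address, Bedrooms}, {OwnerID}. Prime attributes: {Address, Bedrooms, OwnerID}.
For ListDate --> City we have {ListDate}⁺ = {City, ListDate}; {ListDate} is not a superkey, so BCNF fails.
ListDate --> City determines the non-prime attribute {City} from a non-superkey — 3NF is violated.
No non-prime attribute depends on a proper subset of any candidate key, so 2NF holds.

2NF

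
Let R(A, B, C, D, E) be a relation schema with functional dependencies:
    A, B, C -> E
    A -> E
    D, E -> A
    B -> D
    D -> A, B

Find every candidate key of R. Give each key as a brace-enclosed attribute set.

Attributes never on any right-hand side: {C} — every candidate key must contain it.
{B, C}⁺ = {A, B, C, D, E}, which is every attribute, so {B, C} is a candidate key.
{C, D}⁺ = {A, B, C, D, E}, which is every attribute, so {C, D} is a candidate key.
These are minimal and exhaustive — every other superkey contains one of them.

{B, C}, {C, D}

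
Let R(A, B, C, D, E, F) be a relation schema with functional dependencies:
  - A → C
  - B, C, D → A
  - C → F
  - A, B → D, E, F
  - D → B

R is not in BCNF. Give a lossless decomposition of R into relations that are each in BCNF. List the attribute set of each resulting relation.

{A, C}; {A, D, E}; {B, D}; {C, F}

Candidate keys of the original relation: {A, B}, {A, D}, {C, D}.
Within {A, B, C, D, E, F}: {A}⁺ ∩ {A, B, C, D, E, F} = {A, C, F}, not the whole set, so A → C, F violates BCNF; decompose into {A, C, F} and {A, B, D, E}.
Within {A, C, F}: {C}⁺ ∩ {A, C, F} = {C, F}, not the whole set, so C → F violates BCNF; decompose into {C, F} and {A, C}.
{C, F} is in BCNF.
{A, C} is in BCNF.
Within {A, B, D, E}: {D}⁺ ∩ {A, B, D, E} = {B, D}, not the whole set, so D → B violates BCNF; decompose into {B, D} and {A, D, E}.
{B, D} is in BCNF.
{A, D, E} is in BCNF.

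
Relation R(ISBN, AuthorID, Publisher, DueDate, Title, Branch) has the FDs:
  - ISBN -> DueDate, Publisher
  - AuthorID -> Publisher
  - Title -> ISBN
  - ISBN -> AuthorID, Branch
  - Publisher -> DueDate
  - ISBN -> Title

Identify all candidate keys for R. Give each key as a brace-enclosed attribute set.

{ISBN}, {Title}

Closure of {ISBN} is {AuthorID, Branch, DueDate, ISBN, Publisher, Title}, the whole schema; {ISBN} is a candidate key.
Closure of {Title} is {AuthorID, Branch, DueDate, ISBN, Publisher, Title}, the whole schema; {Title} is a candidate key.
These are minimal and exhaustive — every other superkey contains one of them.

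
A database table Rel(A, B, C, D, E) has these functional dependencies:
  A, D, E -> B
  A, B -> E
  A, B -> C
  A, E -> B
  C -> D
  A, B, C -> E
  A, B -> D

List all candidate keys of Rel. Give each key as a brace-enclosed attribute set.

{A, B}, {A, E}

No FD produces {A}, so it must be in every candidate key.
{A, B}⁺ = {A, B, C, D, E}, which is every attribute, so {A, B} is a candidate key.
{A, E}⁺ = {A, B, C, D, E}, which is every attribute, so {A, E} is a candidate key.
These are minimal and exhaustive — every other superkey contains one of them.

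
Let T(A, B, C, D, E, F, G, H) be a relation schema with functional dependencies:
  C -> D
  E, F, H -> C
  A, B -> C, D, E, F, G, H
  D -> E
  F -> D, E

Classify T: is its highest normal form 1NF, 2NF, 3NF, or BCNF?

Candidate key: {A, B}. Prime attributes: {A, B}.
C -> D: {C}⁺ = {C, D, E}, which is not all of the attributes, so the left side is not a superkey — BCNF is violated.
Because {D} is non-prime and the left side of C -> D is not a superkey, the relation is not in 3NF.
No proper subset of a key has a non-prime attribute in its closure, so there is no partial dependency; 2NF holds.

2NF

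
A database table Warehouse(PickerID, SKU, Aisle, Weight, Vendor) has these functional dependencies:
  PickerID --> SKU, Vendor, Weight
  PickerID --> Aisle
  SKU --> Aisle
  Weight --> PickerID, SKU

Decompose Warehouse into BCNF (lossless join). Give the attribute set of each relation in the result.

Candidate keys of the original relation: {PickerID}, {Weight}.
In {Aisle, PickerID, SKU, Vendor, Weight}, {SKU} is not a superkey ({SKU}⁺ restricted to this set is {Aisle, SKU}), so split on SKU --> Aisle into {Aisle, SKU} and {PickerID, SKU, Vendor, Weight}.
{Aisle, SKU}: every determinant is a superkey — BCNF.
{PickerID, SKU, Vendor, Weight}: every determinant is a superkey — BCNF.

{Aisle, SKU}; {PickerID, SKU, Vendor, Weight}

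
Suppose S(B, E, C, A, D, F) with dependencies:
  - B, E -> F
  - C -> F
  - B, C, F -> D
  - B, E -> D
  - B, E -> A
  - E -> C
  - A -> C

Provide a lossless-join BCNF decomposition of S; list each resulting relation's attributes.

{A, B, D}; {A, B, E}; {C, E}; {C, F}

Candidate key of the original relation: {B, E}.
Within {A, B, C, D, E, F}: {C}⁺ ∩ {A, B, C, D, E, F} = {C, F}, not the whole set, so C -> F violates BCNF; decompose into {C, F} and {A, B, C, D, E}.
{C, F}: every determinant is a superkey — BCNF.
Within {A, B, C, D, E}: {E}⁺ ∩ {A, B, C, D, E} = {C, E}, not the whole set, so E -> C violates BCNF; decompose into {C, E} and {A, B, D, E}.
{C, E}: every determinant is a superkey — BCNF.
Within {A, B, D, E}: {A, B}⁺ ∩ {A, B, D, E} = {A, B, D}, not the whole set, so A, B -> D violates BCNF; decompose into {A, B, D} and {A, B, E}.
{A, B, D}: every determinant is a superkey — BCNF.
{A, B, E}: every determinant is a superkey — BCNF.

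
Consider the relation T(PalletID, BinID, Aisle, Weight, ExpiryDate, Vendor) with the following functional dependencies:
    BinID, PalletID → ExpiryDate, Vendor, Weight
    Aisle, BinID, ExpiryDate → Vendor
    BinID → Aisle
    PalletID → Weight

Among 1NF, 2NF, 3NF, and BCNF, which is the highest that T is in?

1NF

Candidate key: {BinID, PalletID}. Prime attributes: {BinID, PalletID}.
Aisle, BinID, ExpiryDate → Vendor breaks BCNF: {Aisle, BinID, ExpiryDate}⁺ = {Aisle, BinID, ExpiryDate, Vendor}, so {Aisle, BinID, ExpiryDate} is not a superkey.
Because {Vendor} is non-prime and the left side of Aisle, BinID, ExpiryDate → Vendor is not a superkey, the relation is not in 3NF.
{BinID} is a proper subset of the key {BinID, PalletID}, and {BinID}⁺ contains the non-prime attribute {Aisle} — a partial dependency, so 2NF is violated.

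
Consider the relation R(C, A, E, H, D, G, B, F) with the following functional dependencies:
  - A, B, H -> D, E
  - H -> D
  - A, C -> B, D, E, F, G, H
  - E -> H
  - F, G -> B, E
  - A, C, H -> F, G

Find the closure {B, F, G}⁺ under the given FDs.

Start with {B, F, G}.
F, G -> B, E applies; add {E} → now {B, E, F, G}.
E -> H applies; add {H} → now {B, E, F, G, H}.
H -> D applies; add {D} → now {B, D, E, F, G, H}.
No further FD applies.

{B, D, E, F, G, H}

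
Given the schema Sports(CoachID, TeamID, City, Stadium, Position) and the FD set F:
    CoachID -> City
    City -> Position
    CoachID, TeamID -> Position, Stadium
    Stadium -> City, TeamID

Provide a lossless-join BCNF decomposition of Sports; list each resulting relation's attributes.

{City, CoachID}; {City, Position}; {CoachID, Stadium}; {Stadium, TeamID}

Candidate keys of the original relation: {CoachID, Stadium}, {CoachID, TeamID}.
Within {City, CoachID, Position, Stadium, TeamID}: {CoachID}⁺ ∩ {City, CoachID, Position, Stadium, TeamID} = {City, CoachID, Position}, not the whole set, so CoachID -> City, Position violates BCNF; decompose into {City, CoachID, Position} and {CoachID, Stadium, TeamID}.
Within {City, CoachID, Position}: {City}⁺ ∩ {City, CoachID, Position} = {City, Position}, not the whole set, so City -> Position violates BCNF; decompose into {City, Position} and {City, CoachID}.
{City, Position} has no BCNF violation.
{City, CoachID} has no BCNF violation.
Within {CoachID, Stadium, TeamID}: {Stadium}⁺ ∩ {CoachID, Stadium, TeamID} = {Stadium, TeamID}, not the whole set, so Stadium -> TeamID violates BCNF; decompose into {Stadium, TeamID} and {CoachID, Stadium}.
{Stadium, TeamID} has no BCNF violation.
{CoachID, Stadium} has no BCNF violation.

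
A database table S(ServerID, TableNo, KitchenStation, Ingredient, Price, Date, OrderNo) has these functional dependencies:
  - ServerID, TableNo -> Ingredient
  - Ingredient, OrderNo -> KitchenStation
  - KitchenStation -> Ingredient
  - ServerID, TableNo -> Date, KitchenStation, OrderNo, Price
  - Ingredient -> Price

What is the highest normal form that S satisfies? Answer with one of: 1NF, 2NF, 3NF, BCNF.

2NF

Candidate key: {ServerID, TableNo}. Prime attributes: {ServerID, TableNo}.
For Ingredient, OrderNo -> KitchenStation we have {Ingredient, OrderNo}⁺ = {Ingredient, KitchenStation, OrderNo, Price}; {Ingredient, OrderNo} is not a superkey, so BCNF fails.
Ingredient, OrderNo -> KitchenStation determines the non-prime attribute {KitchenStation} from a non-superkey — 3NF is violated.
No proper subset of a key has a non-prime attribute in its closure, so there is no partial dependency; 2NF holds.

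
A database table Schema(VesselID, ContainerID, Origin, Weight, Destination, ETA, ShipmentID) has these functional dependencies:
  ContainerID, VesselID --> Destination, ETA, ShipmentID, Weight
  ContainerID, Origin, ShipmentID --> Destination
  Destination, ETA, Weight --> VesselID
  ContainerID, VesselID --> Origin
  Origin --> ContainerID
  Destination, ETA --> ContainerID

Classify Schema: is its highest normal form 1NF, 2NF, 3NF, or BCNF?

3NF

Candidate keys: {ContainerID, VesselID}, {Destination, ETA, VesselID}, {Destination, ETA, Weight}, {ETA, Origin, ShipmentID, Weight}, {Origin, VesselID}. Prime attributes: {ContainerID, Destination, ETA, Origin, ShipmentID, VesselID, Weight}.
ContainerID, Origin, ShipmentID --> Destination breaks BCNF: {ContainerID, Origin, ShipmentID}⁺ = {ContainerID, Destination, Origin, ShipmentID}, so {ContainerID, Origin, ShipmentID} is not a superkey.
But every attribute on its right side ({Destination}) is prime, and the same holds for every other non-superkey FD, so 3NF still holds.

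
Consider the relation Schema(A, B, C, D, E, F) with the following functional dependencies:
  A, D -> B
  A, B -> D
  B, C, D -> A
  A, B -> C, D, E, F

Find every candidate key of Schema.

{A, B} is a candidate key since {A, B}⁺ = {A, B, C, D, E, F} covers every attribute.
{A, D} is a candidate key since {A, D}⁺ = {A, B, C, D, E, F} covers every attribute.
{B, C, D} is a candidate key since {B, C, D}⁺ = {A, B, C, D, E, F} covers every attribute.
No proper subset of any of these is a key, and no other minimal superkey exists.

{A, B}, {A, D}, {B, C, D}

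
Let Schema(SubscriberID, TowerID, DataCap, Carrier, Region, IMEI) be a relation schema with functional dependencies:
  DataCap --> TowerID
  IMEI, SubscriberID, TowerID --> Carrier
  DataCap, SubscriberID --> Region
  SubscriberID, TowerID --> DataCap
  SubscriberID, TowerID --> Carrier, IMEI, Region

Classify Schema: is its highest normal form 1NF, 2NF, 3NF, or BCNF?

Candidate keys: {DataCap, SubscriberID}, {SubscriberID, TowerID}. Prime attributes: {DataCap, SubscriberID, TowerID}.
DataCap --> TowerID: {DataCap}⁺ = {DataCap, TowerID}, which is not all of the attributes, so the left side is not a superkey — BCNF is violated.
Since {TowerID} ⊆ prime attributes and every other non-superkey FD also has a prime right side, the schema is in 3NF.

3NF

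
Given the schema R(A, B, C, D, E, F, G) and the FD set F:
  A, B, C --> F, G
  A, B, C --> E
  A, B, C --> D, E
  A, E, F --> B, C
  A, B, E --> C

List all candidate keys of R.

Attributes never on any right-hand side: {A} — every candidate key must contain it.
{A, B, C} is a candidate key since {A, B, C}⁺ = {A, B, C, D, E, F, G} covers every attribute.
{A, B, E} is a candidate key since {A, B, E}⁺ = {A, B, C, D, E, F, G} covers every attribute.
{A, E, F} is a candidate key since {A, E, F}⁺ = {A, B, C, D, E, F, G} covers every attribute.
Any other superkey properly contains one of these, so there are no further candidate keys.

{A, B, C}, {A, B, E}, {A, E, F}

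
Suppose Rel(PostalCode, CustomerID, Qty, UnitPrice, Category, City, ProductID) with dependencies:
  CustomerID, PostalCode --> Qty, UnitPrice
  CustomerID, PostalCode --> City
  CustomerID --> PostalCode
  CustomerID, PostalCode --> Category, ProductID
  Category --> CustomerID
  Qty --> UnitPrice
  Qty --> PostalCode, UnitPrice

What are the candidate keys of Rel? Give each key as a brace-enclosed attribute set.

{Category}⁺ = {Category, City, CustomerID, PostalCode, ProductID, Qty, UnitPrice} — all of the relation — so {Category} is a candidate key.
{CustomerID}⁺ = {Category, City, CustomerID, PostalCode, ProductID, Qty, UnitPrice} — all of the relation — so {CustomerID} is a candidate key.
No proper subset of any of these is a key, and no other minimal superkey exists.

{Category}, {CustomerID}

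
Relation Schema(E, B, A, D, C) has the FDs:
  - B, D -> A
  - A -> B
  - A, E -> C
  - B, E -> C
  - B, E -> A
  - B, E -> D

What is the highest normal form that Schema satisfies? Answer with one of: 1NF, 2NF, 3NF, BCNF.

Candidate keys: {A, E}, {B, E}. Prime attributes: {A, B, E}.
B, D -> A: {B, D}⁺ = {A, B, D}, which is not all of the attributes, so the left side is not a superkey — BCNF is violated.
Since {A} ⊆ prime attributes and every other non-superkey FD also has a prime right side, the schema is in 3NF.

3NF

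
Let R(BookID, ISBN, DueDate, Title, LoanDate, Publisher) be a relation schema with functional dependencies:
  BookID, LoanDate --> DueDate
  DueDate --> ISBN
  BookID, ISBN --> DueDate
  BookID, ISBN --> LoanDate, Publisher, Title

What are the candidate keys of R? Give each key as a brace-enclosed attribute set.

{BookID} never appears on the right of any FD, so every key must include it.
{BookID, DueDate}⁺ = {BookID, DueDate, ISBN, LoanDate, Publisher, Title} — all of the relation — so {BookID, DueDate} is a candidate key.
{BookID, ISBN}⁺ = {BookID, DueDate, ISBN, LoanDate, Publisher, Title} — all of the relation — so {BookID, ISBN} is a candidate key.
{BookID, LoanDate}⁺ = {BookID, DueDate, ISBN, LoanDate, Publisher, Title} — all of the relation — so {BookID, LoanDate} is a candidate key.
These are minimal and exhaustive — every other superkey contains one of them.

{BookID, DueDate}, {BookID, ISBN}, {BookID, LoanDate}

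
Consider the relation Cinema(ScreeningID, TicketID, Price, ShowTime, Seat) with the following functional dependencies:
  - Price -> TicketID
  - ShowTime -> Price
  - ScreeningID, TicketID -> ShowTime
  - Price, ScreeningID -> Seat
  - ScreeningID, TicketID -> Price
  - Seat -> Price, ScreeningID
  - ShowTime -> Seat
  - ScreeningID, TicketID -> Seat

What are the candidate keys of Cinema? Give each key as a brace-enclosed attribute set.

{Seat}⁺ = {Price, ScreeningID, Seat, ShowTime, TicketID} — all of the relation — so {Seat} is a candidate key.
{ShowTime}⁺ = {Price, ScreeningID, Seat, ShowTime, TicketID} — all of the relation — so {ShowTime} is a candidate key.
{Price, ScreeningID}⁺ = {Price, ScreeningID, Seat, ShowTime, TicketID} — all of the relation — so {Price, ScreeningID} is a candidate key.
{ScreeningID, TicketID}⁺ = {Price, ScreeningID, Seat, ShowTime, TicketID} — all of the relation — so {ScreeningID, TicketID} is a candidate key.
No proper subset of any of these is a key, and no other minimal superkey exists.

{Price, ScreeningID}, {ScreeningID, TicketID}, {Seat}, {ShowTime}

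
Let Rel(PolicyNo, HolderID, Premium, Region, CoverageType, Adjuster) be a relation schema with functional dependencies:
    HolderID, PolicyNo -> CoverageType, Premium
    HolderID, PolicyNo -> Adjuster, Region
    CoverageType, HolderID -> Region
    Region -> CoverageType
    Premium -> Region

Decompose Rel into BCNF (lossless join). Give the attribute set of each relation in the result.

Candidate key of the original relation: {HolderID, PolicyNo}.
Within {Adjuster, CoverageType, HolderID, PolicyNo, Premium, Region}: {CoverageType, HolderID}⁺ ∩ {Adjuster, CoverageType, HolderID, PolicyNo, Premium, Region} = {CoverageType, HolderID, Region}, not the whole set, so CoverageType, HolderID -> Region violates BCNF; decompose into {CoverageType, HolderID, Region} and {Adjuster, CoverageType, HolderID, PolicyNo, Premium}.
Within {CoverageType, HolderID, Region}: {Region}⁺ ∩ {CoverageType, HolderID, Region} = {CoverageType, Region}, not the whole set, so Region -> CoverageType violates BCNF; decompose into {CoverageType, Region} and {HolderID, Region}.
{CoverageType, Region} has no BCNF violation.
{HolderID, Region} has no BCNF violation.
Within {Adjuster, CoverageType, HolderID, PolicyNo, Premium}: {Premium}⁺ ∩ {Adjuster, CoverageType, HolderID, PolicyNo, Premium} = {CoverageType, Premium}, not the whole set, so Premium -> CoverageType violates BCNF; decompose into {CoverageType, Premium} and {Adjuster, HolderID, PolicyNo, Premium}.
{CoverageType, Premium} has no BCNF violation.
{Adjuster, HolderID, PolicyNo, Premium} has no BCNF violation.

{Adjuster, HolderID, PolicyNo, Premium}; {CoverageType, Premium}; {CoverageType, Region}; {HolderID, Region}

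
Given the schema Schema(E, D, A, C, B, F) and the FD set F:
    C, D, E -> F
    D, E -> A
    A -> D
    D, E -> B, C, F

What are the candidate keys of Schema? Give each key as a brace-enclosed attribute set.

No FD produces {E}, so it must be in every candidate key.
{A, E}⁺ = {A, B, C, D, E, F}, which is every attribute, so {A, E} is a candidate key.
{D, E}⁺ = {A, B, C, D, E, F}, which is every attribute, so {D, E} is a candidate key.
These are minimal and exhaustive — every other superkey contains one of them.

{A, E}, {D, E}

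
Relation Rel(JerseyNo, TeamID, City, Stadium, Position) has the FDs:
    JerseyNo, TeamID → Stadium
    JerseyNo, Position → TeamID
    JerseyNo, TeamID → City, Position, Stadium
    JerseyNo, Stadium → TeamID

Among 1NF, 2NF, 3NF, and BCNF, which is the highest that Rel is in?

BCNF

Candidate keys: {JerseyNo, Position}, {JerseyNo, Stadium}, {JerseyNo, TeamID}. Prime attributes: {JerseyNo, Position, Stadium, TeamID}.
The left-hand side of every FD is a superkey, so BCNF is satisfied.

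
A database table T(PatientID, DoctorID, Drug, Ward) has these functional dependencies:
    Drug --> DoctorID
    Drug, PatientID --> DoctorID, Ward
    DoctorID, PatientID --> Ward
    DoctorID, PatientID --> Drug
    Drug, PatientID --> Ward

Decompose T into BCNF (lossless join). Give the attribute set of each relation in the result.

{DoctorID, Drug}; {Drug, PatientID, Ward}

Candidate keys of the original relation: {DoctorID, PatientID}, {Drug, PatientID}.
{DoctorID, Drug, PatientID, Ward}: {Drug} determines {DoctorID, Drug} here but is not a superkey — split on Drug --> DoctorID, giving {DoctorID, Drug} and {Drug, PatientID, Ward}.
{DoctorID, Drug}: every determinant is a superkey — BCNF.
{Drug, PatientID, Ward}: every determinant is a superkey — BCNF.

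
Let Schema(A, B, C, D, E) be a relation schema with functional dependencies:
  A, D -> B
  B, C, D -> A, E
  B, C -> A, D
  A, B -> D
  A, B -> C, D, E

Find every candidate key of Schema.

{A, B}⁺ = {A, B, C, D, E} — all of the relation — so {A, B} is a candidate key.
{A, D}⁺ = {A, B, C, D, E} — all of the relation — so {A, D} is a candidate key.
{B, C}⁺ = {A, B, C, D, E} — all of the relation — so {B, C} is a candidate key.
These are minimal and exhaustive — every other superkey contains one of them.

{A, B}, {A, D}, {B, C}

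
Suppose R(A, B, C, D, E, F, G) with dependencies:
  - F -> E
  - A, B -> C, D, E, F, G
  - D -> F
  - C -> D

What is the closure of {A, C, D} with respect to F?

Start with {A, C, D}.
D -> F applies; add {F} → now {A, C, D, F}.
F -> E applies; add {E} → now {A, C, D, E, F}.
No further FD applies.

{A, C, D, E, F}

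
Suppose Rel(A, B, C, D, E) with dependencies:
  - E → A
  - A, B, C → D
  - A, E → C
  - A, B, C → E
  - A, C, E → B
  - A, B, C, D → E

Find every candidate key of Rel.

{E} is a candidate key since {E}⁺ = {A, B, C, D, E} covers every attribute.
{A, B, C} is a candidate key since {A, B, C}⁺ = {A, B, C, D, E} covers every attribute.
These are minimal and exhaustive — every other superkey contains one of them.

{A, B, C}, {E}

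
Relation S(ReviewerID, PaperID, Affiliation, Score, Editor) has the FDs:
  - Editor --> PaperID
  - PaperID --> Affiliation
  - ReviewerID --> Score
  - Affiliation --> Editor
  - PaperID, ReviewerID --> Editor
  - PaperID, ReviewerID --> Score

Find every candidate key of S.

Attributes never on any right-hand side: {ReviewerID} — every candidate key must contain it.
{Affiliation, ReviewerID}⁺ = {Affiliation, Editor, PaperID, ReviewerID, Score}, which is every attribute, so {Affiliation, ReviewerID} is a candidate key.
{Editor, ReviewerID}⁺ = {Affiliation, Editor, PaperID, ReviewerID, Score}, which is every attribute, so {Editor, ReviewerID} is a candidate key.
{PaperID, ReviewerID}⁺ = {Affiliation, Editor, PaperID, ReviewerID, Score}, which is every attribute, so {PaperID, ReviewerID} is a candidate key.
No proper subset of any of these is a key, and no other minimal superkey exists.

{Affiliation, ReviewerID}, {Editor, ReviewerID}, {PaperID, ReviewerID}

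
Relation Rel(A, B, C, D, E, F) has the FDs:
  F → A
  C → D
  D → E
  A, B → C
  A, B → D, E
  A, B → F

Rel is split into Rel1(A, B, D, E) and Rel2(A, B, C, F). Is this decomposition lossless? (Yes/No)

Yes

Rel1 ∩ Rel2 = {A, B}; its closure under F is {A, B, C, D, E, F}.
Rel1 is contained in that closure, so Rel1 ∩ Rel2 → Rel1 holds and the join is lossless.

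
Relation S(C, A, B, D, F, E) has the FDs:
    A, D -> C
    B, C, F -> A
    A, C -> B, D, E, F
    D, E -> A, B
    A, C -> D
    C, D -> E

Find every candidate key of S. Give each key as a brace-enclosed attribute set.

Closure of {A, C} is {A, B, C, D, E, F}, the whole schema; {A, C} is a candidate key.
Closure of {A, D} is {A, B, C, D, E, F}, the whole schema; {A, D} is a candidate key.
Closure of {C, D} is {A, B, C, D, E, F}, the whole schema; {C, D} is a candidate key.
Closure of {D, E} is {A, B, C, D, E, F}, the whole schema; {D, E} is a candidate key.
Closure of {B, C, F} is {A, B, C, D, E, F}, the whole schema; {B, C, F} is a candidate key.
These are minimal and exhaustive — every other superkey contains one of them.

{A, C}, {A, D}, {B, C, F}, {C, D}, {D, E}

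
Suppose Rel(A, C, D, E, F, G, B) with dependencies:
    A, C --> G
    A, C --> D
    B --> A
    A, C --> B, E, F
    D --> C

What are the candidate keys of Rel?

{A, C}⁺ = {A, B, C, D, E, F, G} — all of the relation — so {A, C} is a candidate key.
{A, D}⁺ = {A, B, C, D, E, F, G} — all of the relation — so {A, D} is a candidate key.
{B, C}⁺ = {A, B, C, D, E, F, G} — all of the relation — so {B, C} is a candidate key.
{B, D}⁺ = {A, B, C, D, E, F, G} — all of the relation — so {B, D} is a candidate key.
These are minimal and exhaustive — every other superkey contains one of them.

{A, C}, {A, D}, {B, C}, {B, D}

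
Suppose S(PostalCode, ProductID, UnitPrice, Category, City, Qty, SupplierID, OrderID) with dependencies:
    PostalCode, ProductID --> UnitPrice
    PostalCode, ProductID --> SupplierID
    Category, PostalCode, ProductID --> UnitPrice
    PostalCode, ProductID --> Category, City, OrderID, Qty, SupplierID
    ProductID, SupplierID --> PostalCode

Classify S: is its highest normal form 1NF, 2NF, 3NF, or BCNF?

BCNF

Candidate keys: {PostalCode, ProductID}, {ProductID, SupplierID}. Prime attributes: {PostalCode, ProductID, SupplierID}.
Every FD has a superkey on the left, so the relation is in BCNF.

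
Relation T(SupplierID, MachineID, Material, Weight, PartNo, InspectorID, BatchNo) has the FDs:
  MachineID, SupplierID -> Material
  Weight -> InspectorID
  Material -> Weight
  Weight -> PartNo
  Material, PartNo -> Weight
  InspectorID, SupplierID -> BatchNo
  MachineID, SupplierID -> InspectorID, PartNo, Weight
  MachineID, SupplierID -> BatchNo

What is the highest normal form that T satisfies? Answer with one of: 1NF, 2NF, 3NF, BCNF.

2NF

Candidate key: {MachineID, SupplierID}. Prime attributes: {MachineID, SupplierID}.
Weight -> InspectorID breaks BCNF: {Weight}⁺ = {InspectorID, PartNo, Weight}, so {Weight} is not a superkey.
Weight -> InspectorID has non-prime {InspectorID} on the right and a non-superkey on the left, so 3NF fails.
Checking every proper subset of each key, none determines a non-prime attribute — 2NF is satisfied.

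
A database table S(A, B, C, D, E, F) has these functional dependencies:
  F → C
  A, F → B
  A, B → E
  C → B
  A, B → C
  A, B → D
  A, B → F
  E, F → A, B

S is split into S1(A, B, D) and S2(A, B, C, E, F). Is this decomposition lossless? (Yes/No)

Yes

Common attributes: {A, B}; their closure is {A, B, C, D, E, F}.
This includes all of S1, so the common attributes are a superkey of S1 — the join is lossless.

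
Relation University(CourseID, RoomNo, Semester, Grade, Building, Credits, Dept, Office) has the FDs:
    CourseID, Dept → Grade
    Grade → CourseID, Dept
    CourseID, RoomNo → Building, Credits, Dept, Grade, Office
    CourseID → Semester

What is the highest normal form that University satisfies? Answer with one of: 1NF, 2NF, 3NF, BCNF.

Candidate keys: {CourseID, RoomNo}, {Grade, RoomNo}. Prime attributes: {CourseID, Grade, RoomNo}.
CourseID, Dept → Grade breaks BCNF: {CourseID, Dept}⁺ = {CourseID, Dept, Grade, Semester}, so {CourseID, Dept} is not a superkey.
Grade → CourseID, Dept determines the non-prime attribute {Dept} from a non-superkey — 3NF is violated.
Since {CourseID} ⊂ {CourseID, RoomNo} and {CourseID}⁺ ⊇ {Semester} with {Semester} non-prime, there is a partial dependency; 2NF fails.

1NF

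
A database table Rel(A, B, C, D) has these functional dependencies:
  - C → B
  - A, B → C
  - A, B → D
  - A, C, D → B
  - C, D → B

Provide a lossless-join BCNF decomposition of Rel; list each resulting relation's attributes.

Candidate keys of the original relation: {A, B}, {A, C}.
{A, B, C, D}: {C} determines {B, C} here but is not a superkey — split on C → B, giving {B, C} and {A, C, D}.
{B, C}: every determinant is a superkey — BCNF.
{A, C, D}: every determinant is a superkey — BCNF.

{A, C, D}; {B, C}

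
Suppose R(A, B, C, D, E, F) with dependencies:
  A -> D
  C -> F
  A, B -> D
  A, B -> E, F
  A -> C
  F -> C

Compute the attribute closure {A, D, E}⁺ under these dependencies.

{A, C, D, E, F}

Start with {A, D, E}.
A -> C applies; add {C} → now {A, C, D, E}.
C -> F applies; add {F} → now {A, C, D, E, F}.
No further FD applies.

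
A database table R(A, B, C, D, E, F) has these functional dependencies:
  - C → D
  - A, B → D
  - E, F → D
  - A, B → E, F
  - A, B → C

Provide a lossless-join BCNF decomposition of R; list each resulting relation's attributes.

{A, B, C, E, F}; {C, D}

Candidate key of the original relation: {A, B}.
Within {A, B, C, D, E, F}: {C}⁺ ∩ {A, B, C, D, E, F} = {C, D}, not the whole set, so C → D violates BCNF; decompose into {C, D} and {A, B, C, E, F}.
{C, D}: every determinant is a superkey — BCNF.
{A, B, C, E, F}: every determinant is a superkey — BCNF.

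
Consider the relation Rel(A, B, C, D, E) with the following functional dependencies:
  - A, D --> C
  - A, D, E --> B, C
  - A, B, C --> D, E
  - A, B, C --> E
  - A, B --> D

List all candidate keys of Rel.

Attributes never on any right-hand side: {A} — every candidate key must contain it.
{A, B}⁺ = {A, B, C, D, E} — all of the relation — so {A, B} is a candidate key.
{A, D, E}⁺ = {A, B, C, D, E} — all of the relation — so {A, D, E} is a candidate key.
Any other superkey properly contains one of these, so there are no further candidate keys.

{A, B}, {A, D, E}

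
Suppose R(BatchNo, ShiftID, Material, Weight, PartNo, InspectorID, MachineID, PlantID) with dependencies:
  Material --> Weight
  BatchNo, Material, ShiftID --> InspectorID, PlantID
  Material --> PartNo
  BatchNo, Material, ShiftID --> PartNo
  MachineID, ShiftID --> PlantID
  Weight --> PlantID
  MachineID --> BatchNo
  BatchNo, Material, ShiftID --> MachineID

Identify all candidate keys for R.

{BatchNo, Material, ShiftID}, {MachineID, Material, ShiftID}

{Material, ShiftID} never appear on the right of any FD, so every key must include all of them.
{BatchNo, Material, ShiftID}⁺ = {BatchNo, InspectorID, MachineID, Material, PartNo, PlantID, ShiftID, Weight}, which is every attribute, so {BatchNo, Material, ShiftID} is a candidate key.
{MachineID, Material, ShiftID}⁺ = {BatchNo, InspectorID, MachineID, Material, PartNo, PlantID, ShiftID, Weight}, which is every attribute, so {MachineID, Material, ShiftID} is a candidate key.
These are minimal and exhaustive — every other superkey contains one of them.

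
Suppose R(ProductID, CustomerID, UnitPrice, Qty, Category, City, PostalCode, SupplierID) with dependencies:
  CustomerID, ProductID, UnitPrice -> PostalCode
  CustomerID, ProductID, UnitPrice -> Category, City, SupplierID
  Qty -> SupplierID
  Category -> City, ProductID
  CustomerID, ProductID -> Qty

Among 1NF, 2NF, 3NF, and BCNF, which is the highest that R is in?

Candidate keys: {Category, CustomerID, UnitPrice}, {CustomerID, ProductID, UnitPrice}. Prime attributes: {Category, CustomerID, ProductID, UnitPrice}.
Qty -> SupplierID breaks BCNF: {Qty}⁺ = {Qty, SupplierID}, so {Qty} is not a superkey.
Qty -> SupplierID has non-prime {SupplierID} on the right and a non-superkey on the left, so 3NF fails.
The proper key subset {Category} of {Category, CustomerID, UnitPrice} determines non-prime {City}, so the relation is not even in 2NF.

1NF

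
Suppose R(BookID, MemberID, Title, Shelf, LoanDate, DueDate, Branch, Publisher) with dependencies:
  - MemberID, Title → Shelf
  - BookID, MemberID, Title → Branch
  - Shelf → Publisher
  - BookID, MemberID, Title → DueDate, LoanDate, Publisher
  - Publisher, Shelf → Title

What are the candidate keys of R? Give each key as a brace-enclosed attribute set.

{BookID, MemberID, Shelf}, {BookID, MemberID, Title}

{BookID, MemberID} never appear on the right of any FD, so every key must include all of them.
{BookID, MemberID, Shelf}⁺ = {BookID, Branch, DueDate, LoanDate, MemberID, Publisher, Shelf, Title}, which is every attribute, so {BookID, MemberID, Shelf} is a candidate key.
{BookID, MemberID, Title}⁺ = {BookID, Branch, DueDate, LoanDate, MemberID, Publisher, Shelf, Title}, which is every attribute, so {BookID, MemberID, Title} is a candidate key.
Any other superkey properly contains one of these, so there are no further candidate keys.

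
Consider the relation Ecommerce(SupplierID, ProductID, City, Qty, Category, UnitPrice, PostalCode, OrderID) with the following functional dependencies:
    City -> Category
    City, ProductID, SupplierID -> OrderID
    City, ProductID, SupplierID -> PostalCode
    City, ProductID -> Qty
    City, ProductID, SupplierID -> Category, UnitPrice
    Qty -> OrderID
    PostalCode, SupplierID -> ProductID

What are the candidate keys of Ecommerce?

Attributes never on any right-hand side: {City, SupplierID} — every candidate key must contain all of them.
{City, PostalCode, SupplierID}⁺ = {Category, City, OrderID, PostalCode, ProductID, Qty, SupplierID, UnitPrice} — all of the relation — so {City, PostalCode, SupplierID} is a candidate key.
{City, ProductID, SupplierID}⁺ = {Category, City, OrderID, PostalCode, ProductID, Qty, SupplierID, UnitPrice} — all of the relation — so {City, ProductID, SupplierID} is a candidate key.
No proper subset of any of these is a key, and no other minimal superkey exists.

{City, PostalCode, SupplierID}, {City, ProductID, SupplierID}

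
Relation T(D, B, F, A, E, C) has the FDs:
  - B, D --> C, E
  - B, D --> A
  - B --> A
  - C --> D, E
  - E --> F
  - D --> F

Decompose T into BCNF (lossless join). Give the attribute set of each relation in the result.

Candidate keys of the original relation: {B, C}, {B, D}.
{A, B, C, D, E, F}: {B} determines {A, B} here but is not a superkey — split on B --> A, giving {A, B} and {B, C, D, E, F}.
{A, B}: every determinant is a superkey — BCNF.
{B, C, D, E, F}: {C} determines {C, D, E, F} here but is not a superkey — split on C --> D, E, F, giving {C, D, E, F} and {B, C}.
{C, D, E, F}: {E} determines {E, F} here but is not a superkey — split on E --> F, giving {E, F} and {C, D, E}.
{E, F}: every determinant is a superkey — BCNF.
{C, D, E}: every determinant is a superkey — BCNF.
{B, C}: every determinant is a superkey — BCNF.

{A, B}; {B, C}; {C, D, E}; {E, F}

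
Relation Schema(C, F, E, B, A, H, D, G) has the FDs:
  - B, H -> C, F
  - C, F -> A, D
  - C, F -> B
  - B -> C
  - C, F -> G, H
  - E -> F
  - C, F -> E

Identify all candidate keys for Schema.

Closure of {B, E} is {A, B, C, D, E, F, G, H}, the whole schema; {B, E} is a candidate key.
Closure of {B, F} is {A, B, C, D, E, F, G, H}, the whole schema; {B, F} is a candidate key.
Closure of {B, H} is {A, B, C, D, E, F, G, H}, the whole schema; {B, H} is a candidate key.
Closure of {C, E} is {A, B, C, D, E, F, G, H}, the whole schema; {C, E} is a candidate key.
Closure of {C, F} is {A, B, C, D, E, F, G, H}, the whole schema; {C, F} is a candidate key.
No proper subset of any of these is a key, and no other minimal superkey exists.

{B, E}, {B, F}, {B, H}, {C, E}, {C, F}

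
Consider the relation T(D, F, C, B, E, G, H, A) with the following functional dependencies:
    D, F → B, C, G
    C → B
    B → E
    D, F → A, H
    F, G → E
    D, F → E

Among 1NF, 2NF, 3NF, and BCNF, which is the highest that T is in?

2NF

Candidate key: {D, F}. Prime attributes: {D, F}.
C → B: {C}⁺ = {B, C, E}, which is not all of the attributes, so the left side is not a superkey — BCNF is violated.
C → B has non-prime {B} on the right and a non-superkey on the left, so 3NF fails.
No proper subset of a key has a non-prime attribute in its closure, so there is no partial dependency; 2NF holds.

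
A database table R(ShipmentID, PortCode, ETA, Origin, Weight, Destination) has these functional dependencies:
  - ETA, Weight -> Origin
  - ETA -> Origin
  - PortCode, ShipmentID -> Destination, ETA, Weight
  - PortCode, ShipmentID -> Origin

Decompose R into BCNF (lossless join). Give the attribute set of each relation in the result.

{Destination, ETA, PortCode, ShipmentID, Weight}; {ETA, Origin}

Candidate key of the original relation: {PortCode, ShipmentID}.
In {Destination, ETA, Origin, PortCode, ShipmentID, Weight}, {ETA, Weight} is not a superkey ({ETA, Weight}⁺ restricted to this set is {ETA, Origin, Weight}), so split on ETA, Weight -> Origin into {ETA, Origin, Weight} and {Destination, ETA, PortCode, ShipmentID, Weight}.
In {ETA, Origin, Weight}, {ETA} is not a superkey ({ETA}⁺ restricted to this set is {ETA, Origin}), so split on ETA -> Origin into {ETA, Origin} and {ETA, Weight}.
{ETA, Origin}: every determinant is a superkey — BCNF.
{ETA, Weight}: every determinant is a superkey — BCNF.
{Destination, ETA, PortCode, ShipmentID, Weight}: every determinant is a superkey — BCNF.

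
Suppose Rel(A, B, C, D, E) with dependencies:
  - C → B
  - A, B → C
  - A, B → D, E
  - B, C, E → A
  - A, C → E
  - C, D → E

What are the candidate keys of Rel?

Closure of {A, B} is {A, B, C, D, E}, the whole schema; {A, B} is a candidate key.
Closure of {A, C} is {A, B, C, D, E}, the whole schema; {A, C} is a candidate key.
Closure of {C, D} is {A, B, C, D, E}, the whole schema; {C, D} is a candidate key.
Closure of {C, E} is {A, B, C, D, E}, the whole schema; {C, E} is a candidate key.
These are minimal and exhaustive — every other superkey contains one of them.

{A, B}, {A, C}, {C, D}, {C, E}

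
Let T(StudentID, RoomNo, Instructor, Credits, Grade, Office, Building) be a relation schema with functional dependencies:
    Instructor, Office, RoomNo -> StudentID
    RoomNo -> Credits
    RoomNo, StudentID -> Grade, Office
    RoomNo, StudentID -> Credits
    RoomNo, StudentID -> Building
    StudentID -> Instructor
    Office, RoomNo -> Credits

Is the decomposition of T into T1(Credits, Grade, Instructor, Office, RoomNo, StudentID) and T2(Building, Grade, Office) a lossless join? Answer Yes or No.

No

Common attributes: {Grade, Office}; their closure is {Grade, Office}.
T1 ⊄ {Grade, Office} and T2 ⊄ {Grade, Office}, so the split is lossy.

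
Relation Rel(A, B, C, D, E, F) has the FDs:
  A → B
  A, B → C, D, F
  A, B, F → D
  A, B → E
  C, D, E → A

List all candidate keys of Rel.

{A}⁺ = {A, B, C, D, E, F}, which is every attribute, so {A} is a candidate key.
{C, D, E}⁺ = {A, B, C, D, E, F}, which is every attribute, so {C, D, E} is a candidate key.
These are minimal and exhaustive — every other superkey contains one of them.

{A}, {C, D, E}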